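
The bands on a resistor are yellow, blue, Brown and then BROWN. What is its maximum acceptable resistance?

464.6 Ω

Yellow → 4 (first significant figure)
Blue → 6 (second significant figure)
Brown → ×10 multiplier
Brown → ±1% tolerance
46 × 10 = 460 Ω
Maximum = 460 × (1 + 1/100) = 464.6 Ω.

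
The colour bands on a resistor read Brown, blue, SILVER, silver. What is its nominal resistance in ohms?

Brown → 1 (first significant figure)
Blue → 6 (second significant figure)
Silver → ×0.01 multiplier
16 × 0.01 = 0.16 Ω

0.16 Ω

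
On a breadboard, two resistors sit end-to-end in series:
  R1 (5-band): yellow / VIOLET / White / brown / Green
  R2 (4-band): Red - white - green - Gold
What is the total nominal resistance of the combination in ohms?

2904790 Ω

R1: yellow, violet, white → 479; brown ×10 → 4790 Ω.
R2: red, white → 29; green ×10^5 → 2900000 Ω.
Series: 4790 + 2900000 = 2904790 Ω.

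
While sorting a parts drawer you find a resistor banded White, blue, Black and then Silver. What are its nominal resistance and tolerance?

96 Ω ±10%

White → 9 (first significant figure)
Blue → 6 (second significant figure)
Black → ×1 multiplier
Silver → ±10% tolerance
96 × 1 = 96 Ω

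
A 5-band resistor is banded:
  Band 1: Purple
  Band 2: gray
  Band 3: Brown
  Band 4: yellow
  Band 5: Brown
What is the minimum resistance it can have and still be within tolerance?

7731900 Ω

Violet → 7 (first significant figure)
Grey → 8 (second significant figure)
Brown → 1 (third significant figure)
Yellow → ×10^4 multiplier
Brown → ±1% tolerance
781 × 10000 = 7810000 Ω
Minimum = 7810000 × (1 − 1/100) = 7731900 Ω.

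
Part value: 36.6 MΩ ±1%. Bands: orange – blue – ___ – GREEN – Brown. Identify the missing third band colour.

blue

36600000 Ω = 366 × 10^5.
The third band gives digit 6 of the significand, and 6 is blue.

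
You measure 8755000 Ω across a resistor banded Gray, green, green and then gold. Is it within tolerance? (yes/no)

Grey → 8 (first significant figure)
Green → 5 (second significant figure)
Green → ×10^5 multiplier
Gold → ±5% tolerance
85 × 100000 = 8500000 Ω
Allowed range: 8075000 Ω to 8925000 Ω.
8755000 Ω lies inside that range.

yes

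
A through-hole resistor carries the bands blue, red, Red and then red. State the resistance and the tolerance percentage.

Blue → 6 (first significant figure)
Red → 2 (second significant figure)
Red → ×10^2 multiplier
Red → ±2% tolerance
62 × 100 = 6200 Ω

6200 Ω ±2%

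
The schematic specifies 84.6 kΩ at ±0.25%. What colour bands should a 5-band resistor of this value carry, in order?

84600 Ω = 846 × 10^2.
8 → grey
4 → yellow
6 → blue
Multiplier 10^2 → red.
±0.25% tolerance → blue.

grey, yellow, blue, red, blue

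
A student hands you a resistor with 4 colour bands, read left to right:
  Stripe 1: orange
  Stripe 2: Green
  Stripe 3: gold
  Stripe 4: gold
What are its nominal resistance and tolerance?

3.5 Ω ±5%

Orange → 3 (first significant figure)
Green → 5 (second significant figure)
Gold → ×0.1 multiplier
Gold → ±5% tolerance
35 × 0.1 = 3.5 Ω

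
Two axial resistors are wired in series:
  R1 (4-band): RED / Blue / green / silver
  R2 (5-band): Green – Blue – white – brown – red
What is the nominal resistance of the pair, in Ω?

R1: red, blue → 26; green ×10^5 → 2600000 Ω.
R2: green, blue, white → 569; brown ×10 → 5690 Ω.
Series: 2600000 + 5690 = 2605690 Ω.

2605690 Ω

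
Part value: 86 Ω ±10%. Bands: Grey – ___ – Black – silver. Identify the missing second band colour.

blue

86 Ω = 86 × 10^0.
The second band gives digit 6 of the significand, and 6 is blue.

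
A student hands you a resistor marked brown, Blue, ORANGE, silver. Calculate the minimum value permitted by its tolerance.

14400 Ω

Brown → 1 (first significant figure)
Blue → 6 (second significant figure)
Orange → ×10^3 multiplier
Silver → ±10% tolerance
16 × 1000 = 16000 Ω
Minimum = 16000 × (1 − 10/100) = 14400 Ω.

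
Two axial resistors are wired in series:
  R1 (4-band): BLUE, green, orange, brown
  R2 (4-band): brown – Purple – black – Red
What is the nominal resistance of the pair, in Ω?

65017 Ω

R1: blue, green → 65; orange ×10^3 → 65000 Ω.
R2: brown, violet → 17; black ×1 → 17 Ω.
Series: 65000 + 17 = 65017 Ω.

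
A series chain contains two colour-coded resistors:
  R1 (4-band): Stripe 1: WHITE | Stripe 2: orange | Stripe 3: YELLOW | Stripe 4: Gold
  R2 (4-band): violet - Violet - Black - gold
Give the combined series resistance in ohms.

930077 Ω

R1: white, orange → 93; yellow ×10^4 → 930000 Ω.
R2: violet, violet → 77; black ×1 → 77 Ω.
Series: 930000 + 77 = 930077 Ω.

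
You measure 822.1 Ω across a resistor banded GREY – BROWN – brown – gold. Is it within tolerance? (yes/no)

Grey → 8 (first significant figure)
Brown → 1 (second significant figure)
Brown → ×10 multiplier
Gold → ±5% tolerance
81 × 10 = 810 Ω
Allowed range: 769.5 Ω to 850.5 Ω.
822.1 Ω lies inside that range.

yes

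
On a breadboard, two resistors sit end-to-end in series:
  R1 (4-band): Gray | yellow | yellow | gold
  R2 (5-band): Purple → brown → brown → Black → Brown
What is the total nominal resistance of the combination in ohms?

840711 Ω

R1: grey, yellow → 84; yellow ×10^4 → 840000 Ω.
R2: violet, brown, brown → 711; black ×1 → 711 Ω.
Series: 840000 + 711 = 840711 Ω.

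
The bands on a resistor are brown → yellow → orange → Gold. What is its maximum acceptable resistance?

14700 Ω

Brown → 1 (first significant figure)
Yellow → 4 (second significant figure)
Orange → ×10^3 multiplier
Gold → ±5% tolerance
14 × 1000 = 14000 Ω
Maximum = 14000 × (1 + 5/100) = 14700 Ω.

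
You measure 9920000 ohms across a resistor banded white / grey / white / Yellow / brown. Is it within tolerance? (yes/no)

yes

White → 9 (first significant figure)
Grey → 8 (second significant figure)
White → 9 (third significant figure)
Yellow → ×10^4 multiplier
Brown → ±1% tolerance
989 × 10000 = 9890000 Ω
Allowed range: 9791100 Ω to 9988900 Ω.
9920000 ohms lies inside that range.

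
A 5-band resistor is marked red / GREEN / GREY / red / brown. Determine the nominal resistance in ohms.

25800 Ω

Red → 2 (first significant figure)
Green → 5 (second significant figure)
Grey → 8 (third significant figure)
Red → ×10^2 multiplier
258 × 100 = 25800 Ω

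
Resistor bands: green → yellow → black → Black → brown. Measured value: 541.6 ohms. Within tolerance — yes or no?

Green → 5 (first significant figure)
Yellow → 4 (second significant figure)
Black → 0 (third significant figure)
Black → ×1 multiplier
Brown → ±1% tolerance
540 × 1 = 540 Ω
Allowed range: 534.6 Ω to 545.4 Ω.
541.6 ohms lies inside that range.

yes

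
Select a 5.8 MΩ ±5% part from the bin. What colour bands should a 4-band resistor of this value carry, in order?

5800000 Ω = 58 × 10^5.
5 → green
8 → grey
Multiplier 10^5 → green.
±5% tolerance → gold.

green, grey, green, gold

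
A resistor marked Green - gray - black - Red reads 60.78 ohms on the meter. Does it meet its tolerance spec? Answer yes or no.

no

Green → 5 (first significant figure)
Grey → 8 (second significant figure)
Black → ×1 multiplier
Red → ±2% tolerance
58 × 1 = 58 Ω
Allowed range: 56.84 Ω to 59.16 Ω.
60.78 ohms lies outside that range.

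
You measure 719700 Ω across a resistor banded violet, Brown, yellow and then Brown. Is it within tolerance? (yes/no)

no

Violet → 7 (first significant figure)
Brown → 1 (second significant figure)
Yellow → ×10^4 multiplier
Brown → ±1% tolerance
71 × 10000 = 710000 Ω
Allowed range: 702900 Ω to 717100 Ω.
719700 Ω lies outside that range.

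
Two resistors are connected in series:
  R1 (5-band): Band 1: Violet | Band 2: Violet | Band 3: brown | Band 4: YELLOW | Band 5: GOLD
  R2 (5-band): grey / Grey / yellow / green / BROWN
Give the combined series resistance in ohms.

96110000 Ω

R1: violet, violet, brown → 771; yellow ×10^4 → 7710000 Ω.
R2: grey, grey, yellow → 884; green ×10^5 → 88400000 Ω.
Series: 7710000 + 88400000 = 96110000 Ω.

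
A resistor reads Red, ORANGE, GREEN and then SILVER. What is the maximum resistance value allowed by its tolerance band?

2530000 Ω

Red → 2 (first significant figure)
Orange → 3 (second significant figure)
Green → ×10^5 multiplier
Silver → ±10% tolerance
23 × 100000 = 2300000 Ω
Maximum = 2300000 × (1 + 10/100) = 2530000 Ω.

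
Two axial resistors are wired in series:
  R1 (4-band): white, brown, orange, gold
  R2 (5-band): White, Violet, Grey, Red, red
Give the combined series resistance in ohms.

R1: white, brown → 91; orange ×10^3 → 91000 Ω.
R2: white, violet, grey → 978; red ×10^2 → 97800 Ω.
Series: 91000 + 97800 = 188800 Ω.

188800 Ω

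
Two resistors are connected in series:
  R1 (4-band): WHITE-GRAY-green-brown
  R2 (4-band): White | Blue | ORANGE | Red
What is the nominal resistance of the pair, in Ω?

R1: white, grey → 98; green ×10^5 → 9800000 Ω.
R2: white, blue → 96; orange ×10^3 → 96000 Ω.
Series: 9800000 + 96000 = 9896000 Ω.

9896000 Ω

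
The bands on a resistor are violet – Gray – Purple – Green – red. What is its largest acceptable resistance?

Violet → 7 (first significant figure)
Grey → 8 (second significant figure)
Violet → 7 (third significant figure)
Green → ×10^5 multiplier
Red → ±2% tolerance
787 × 100000 = 78700000 Ω
Largest = 78700000 × (1 + 2/100) = 80274000 Ω.

80274000 Ω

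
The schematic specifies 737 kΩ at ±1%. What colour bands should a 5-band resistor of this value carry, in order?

violet, orange, violet, orange, brown

737000 Ω = 737 × 10^3.
7 → violet
3 → orange
7 → violet
Multiplier 10^3 → orange.
±1% tolerance → brown.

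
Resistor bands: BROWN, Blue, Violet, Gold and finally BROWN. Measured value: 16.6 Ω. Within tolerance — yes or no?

yes

Brown → 1 (first significant figure)
Blue → 6 (second significant figure)
Violet → 7 (third significant figure)
Gold → ×0.1 multiplier
Brown → ±1% tolerance
167 × 0.1 = 16.7 Ω
Allowed range: 16.533 Ω to 16.867 Ω.
16.6 Ω lies inside that range.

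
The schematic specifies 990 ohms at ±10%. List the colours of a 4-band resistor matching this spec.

white, white, brown, silver

990 Ω = 99 × 10^1.
9 → white
9 → white
Multiplier 10^1 → brown.
±10% tolerance → silver.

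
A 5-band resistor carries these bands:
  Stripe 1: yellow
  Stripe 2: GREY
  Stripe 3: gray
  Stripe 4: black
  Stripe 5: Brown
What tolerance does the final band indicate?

±1%

The last band, brown, is the tolerance band.
Brown corresponds to ±1%.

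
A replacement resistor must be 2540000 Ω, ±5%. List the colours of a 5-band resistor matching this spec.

red, green, yellow, yellow, gold

2540000 Ω = 254 × 10^4.
2 → red
5 → green
4 → yellow
Multiplier 10^4 → yellow.
±5% tolerance → gold.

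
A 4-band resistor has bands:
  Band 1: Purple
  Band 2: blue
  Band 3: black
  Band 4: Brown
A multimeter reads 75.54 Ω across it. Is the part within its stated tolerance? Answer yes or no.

Violet → 7 (first significant figure)
Blue → 6 (second significant figure)
Black → ×1 multiplier
Brown → ±1% tolerance
76 × 1 = 76 Ω
Allowed range: 75.24 Ω to 76.76 Ω.
75.54 Ω lies inside that range.

yes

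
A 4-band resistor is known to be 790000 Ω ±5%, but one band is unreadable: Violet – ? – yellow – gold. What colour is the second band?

white

790000 Ω = 79 × 10^4.
The second band gives digit 9 of the significand, and 9 is white.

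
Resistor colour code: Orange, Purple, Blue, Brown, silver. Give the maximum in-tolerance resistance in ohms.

Orange → 3 (first significant figure)
Violet → 7 (second significant figure)
Blue → 6 (third significant figure)
Brown → ×10 multiplier
Silver → ±10% tolerance
376 × 10 = 3760 Ω
Maximum = 3760 × (1 + 10/100) = 4136 Ω.

4136 Ω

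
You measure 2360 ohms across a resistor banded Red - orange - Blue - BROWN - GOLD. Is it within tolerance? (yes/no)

Red → 2 (first significant figure)
Orange → 3 (second significant figure)
Blue → 6 (third significant figure)
Brown → ×10 multiplier
Gold → ±5% tolerance
236 × 10 = 2360 Ω
Allowed range: 2242 Ω to 2478 Ω.
2360 ohms lies inside that range.

yes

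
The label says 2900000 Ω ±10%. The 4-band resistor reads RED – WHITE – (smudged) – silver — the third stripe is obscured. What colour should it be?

green

2900000 Ω = 29 × 10^5.
The third band is the multiplier, 10^5, which is green.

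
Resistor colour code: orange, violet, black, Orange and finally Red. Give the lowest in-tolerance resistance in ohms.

362600 Ω

Orange → 3 (first significant figure)
Violet → 7 (second significant figure)
Black → 0 (third significant figure)
Orange → ×10^3 multiplier
Red → ±2% tolerance
370 × 1000 = 370000 Ω
Lowest = 370000 × (1 − 2/100) = 362600 Ω.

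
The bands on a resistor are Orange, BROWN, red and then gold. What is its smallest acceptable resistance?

2945 Ω

Orange → 3 (first significant figure)
Brown → 1 (second significant figure)
Red → ×10^2 multiplier
Gold → ±5% tolerance
31 × 100 = 3100 Ω
Smallest = 3100 × (1 − 5/100) = 2945 Ω.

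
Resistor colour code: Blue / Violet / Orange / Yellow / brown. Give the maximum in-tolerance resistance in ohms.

6797300 Ω

Blue → 6 (first significant figure)
Violet → 7 (second significant figure)
Orange → 3 (third significant figure)
Yellow → ×10^4 multiplier
Brown → ±1% tolerance
673 × 10000 = 6730000 Ω
Maximum = 6730000 × (1 + 1/100) = 6797300 Ω.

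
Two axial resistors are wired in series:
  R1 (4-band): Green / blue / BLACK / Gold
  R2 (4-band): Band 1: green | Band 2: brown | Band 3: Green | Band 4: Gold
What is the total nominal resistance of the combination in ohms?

R1: green, blue → 56; black ×1 → 56 Ω.
R2: green, brown → 51; green ×10^5 → 5100000 Ω.
Series: 56 + 5100000 = 5100056 Ω.

5100056 Ω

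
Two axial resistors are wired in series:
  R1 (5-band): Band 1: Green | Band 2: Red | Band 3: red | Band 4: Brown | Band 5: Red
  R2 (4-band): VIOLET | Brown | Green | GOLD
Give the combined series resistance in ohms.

7105220 Ω

R1: green, red, red → 522; brown ×10 → 5220 Ω.
R2: violet, brown → 71; green ×10^5 → 7100000 Ω.
Series: 5220 + 7100000 = 7105220 Ω.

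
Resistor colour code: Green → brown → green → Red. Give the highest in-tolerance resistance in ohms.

5202000 Ω

Green → 5 (first significant figure)
Brown → 1 (second significant figure)
Green → ×10^5 multiplier
Red → ±2% tolerance
51 × 100000 = 5100000 Ω
Highest = 5100000 × (1 + 2/100) = 5202000 Ω.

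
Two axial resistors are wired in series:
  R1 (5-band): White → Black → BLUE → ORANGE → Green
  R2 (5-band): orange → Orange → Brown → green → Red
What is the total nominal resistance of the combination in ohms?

34006000 Ω

R1: white, black, blue → 906; orange ×10^3 → 906000 Ω.
R2: orange, orange, brown → 331; green ×10^5 → 33100000 Ω.
Series: 906000 + 33100000 = 34006000 Ω.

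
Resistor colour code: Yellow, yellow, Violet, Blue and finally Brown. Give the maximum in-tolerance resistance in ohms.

Yellow → 4 (first significant figure)
Yellow → 4 (second significant figure)
Violet → 7 (third significant figure)
Blue → ×10^6 multiplier
Brown → ±1% tolerance
447 × 1000000 = 447000000 Ω
Maximum = 447000000 × (1 + 1/100) = 451470000 Ω.

451470000 Ω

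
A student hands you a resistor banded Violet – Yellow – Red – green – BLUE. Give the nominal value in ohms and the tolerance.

Violet → 7 (first significant figure)
Yellow → 4 (second significant figure)
Red → 2 (third significant figure)
Green → ×10^5 multiplier
Blue → ±0.25% tolerance
742 × 100000 = 74200000 Ω

74200000 Ω ±0.25%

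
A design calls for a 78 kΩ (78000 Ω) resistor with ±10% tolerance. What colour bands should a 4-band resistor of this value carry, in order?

violet, grey, orange, silver

78000 Ω = 78 × 10^3.
7 → violet
8 → grey
Multiplier 10^3 → orange.
±10% tolerance → silver.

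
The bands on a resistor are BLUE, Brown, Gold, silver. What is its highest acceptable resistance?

6.71 Ω

Blue → 6 (first significant figure)
Brown → 1 (second significant figure)
Gold → ×0.1 multiplier
Silver → ±10% tolerance
61 × 0.1 = 6.1 Ω
Highest = 6.1 × (1 + 10/100) = 6.71 Ω.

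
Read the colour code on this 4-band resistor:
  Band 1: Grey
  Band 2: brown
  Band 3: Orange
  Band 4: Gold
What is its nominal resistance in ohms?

81000 Ω

Grey → 8 (first significant figure)
Brown → 1 (second significant figure)
Orange → ×10^3 multiplier
81 × 1000 = 81000 Ω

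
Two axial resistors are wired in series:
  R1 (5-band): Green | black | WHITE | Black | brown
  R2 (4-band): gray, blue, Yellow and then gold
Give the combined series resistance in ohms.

860509 Ω

R1: green, black, white → 509; black ×1 → 509 Ω.
R2: grey, blue → 86; yellow ×10^4 → 860000 Ω.
Series: 509 + 860000 = 860509 Ω.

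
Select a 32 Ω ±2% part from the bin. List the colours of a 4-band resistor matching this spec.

orange, red, black, red

32 Ω = 32 × 10^0.
3 → orange
2 → red
Multiplier 10^0 → black.
±2% tolerance → red.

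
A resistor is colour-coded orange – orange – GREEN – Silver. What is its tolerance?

The last band, silver, is the tolerance band.
Silver corresponds to ±10%.

±10%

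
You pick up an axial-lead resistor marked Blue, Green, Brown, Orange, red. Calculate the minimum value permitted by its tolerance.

637980 Ω

Blue → 6 (first significant figure)
Green → 5 (second significant figure)
Brown → 1 (third significant figure)
Orange → ×10^3 multiplier
Red → ±2% tolerance
651 × 1000 = 651000 Ω
Minimum = 651000 × (1 − 2/100) = 637980 Ω.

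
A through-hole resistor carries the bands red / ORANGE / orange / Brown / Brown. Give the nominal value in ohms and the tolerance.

Red → 2 (first significant figure)
Orange → 3 (second significant figure)
Orange → 3 (third significant figure)
Brown → ×10 multiplier
Brown → ±1% tolerance
233 × 10 = 2330 Ω

2330 Ω ±1%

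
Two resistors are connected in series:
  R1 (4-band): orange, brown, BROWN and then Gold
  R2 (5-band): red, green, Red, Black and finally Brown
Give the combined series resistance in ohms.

562 Ω

R1: orange, brown → 31; brown ×10 → 310 Ω.
R2: red, green, red → 252; black ×1 → 252 Ω.
Series: 310 + 252 = 562 Ω.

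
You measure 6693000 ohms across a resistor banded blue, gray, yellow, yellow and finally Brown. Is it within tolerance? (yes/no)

Blue → 6 (first significant figure)
Grey → 8 (second significant figure)
Yellow → 4 (third significant figure)
Yellow → ×10^4 multiplier
Brown → ±1% tolerance
684 × 10000 = 6840000 Ω
Allowed range: 6771600 Ω to 6908400 Ω.
6693000 ohms lies outside that range.

no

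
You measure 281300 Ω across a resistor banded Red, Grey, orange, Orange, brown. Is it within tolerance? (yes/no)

Red → 2 (first significant figure)
Grey → 8 (second significant figure)
Orange → 3 (third significant figure)
Orange → ×10^3 multiplier
Brown → ±1% tolerance
283 × 1000 = 283000 Ω
Allowed range: 280170 Ω to 285830 Ω.
281300 Ω lies inside that range.

yes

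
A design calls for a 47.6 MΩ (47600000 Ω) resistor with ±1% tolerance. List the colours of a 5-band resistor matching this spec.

47600000 Ω = 476 × 10^5.
4 → yellow
7 → violet
6 → blue
Multiplier 10^5 → green.
±1% tolerance → brown.

yellow, violet, blue, green, brown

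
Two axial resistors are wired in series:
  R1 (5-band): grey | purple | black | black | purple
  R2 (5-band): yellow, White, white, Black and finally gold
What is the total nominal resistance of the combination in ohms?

R1: grey, violet, black → 870; black ×1 → 870 Ω.
R2: yellow, white, white → 499; black ×1 → 499 Ω.
Series: 870 + 499 = 1369 Ω.

1369 Ω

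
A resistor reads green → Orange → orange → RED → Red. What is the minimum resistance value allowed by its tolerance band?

Green → 5 (first significant figure)
Orange → 3 (second significant figure)
Orange → 3 (third significant figure)
Red → ×10^2 multiplier
Red → ±2% tolerance
533 × 100 = 53300 Ω
Minimum = 53300 × (1 − 2/100) = 52234 Ω.

52234 Ω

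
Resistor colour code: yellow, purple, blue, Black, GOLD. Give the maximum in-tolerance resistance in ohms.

499.8 Ω

Yellow → 4 (first significant figure)
Violet → 7 (second significant figure)
Blue → 6 (third significant figure)
Black → ×1 multiplier
Gold → ±5% tolerance
476 × 1 = 476 Ω
Maximum = 476 × (1 + 5/100) = 499.8 Ω.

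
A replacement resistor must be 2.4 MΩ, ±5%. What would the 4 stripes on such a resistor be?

2400000 Ω = 24 × 10^5.
2 → red
4 → yellow
Multiplier 10^5 → green.
±5% tolerance → gold.

red, yellow, green, gold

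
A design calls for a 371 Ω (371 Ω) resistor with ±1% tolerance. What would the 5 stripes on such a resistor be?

orange, violet, brown, black, brown

371 Ω = 371 × 10^0.
3 → orange
7 → violet
1 → brown
Multiplier 10^0 → black.
±1% tolerance → brown.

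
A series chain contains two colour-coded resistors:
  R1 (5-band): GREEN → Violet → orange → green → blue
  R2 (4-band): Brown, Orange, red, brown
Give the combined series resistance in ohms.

R1: green, violet, orange → 573; green ×10^5 → 57300000 Ω.
R2: brown, orange → 13; red ×10^2 → 1300 Ω.
Series: 57300000 + 1300 = 57301300 Ω.

57301300 Ω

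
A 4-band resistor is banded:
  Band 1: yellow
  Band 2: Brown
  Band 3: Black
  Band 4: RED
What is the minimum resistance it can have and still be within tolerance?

Yellow → 4 (first significant figure)
Brown → 1 (second significant figure)
Black → ×1 multiplier
Red → ±2% tolerance
41 × 1 = 41 Ω
Minimum = 41 × (1 − 2/100) = 40.18 Ω.

40.18 Ω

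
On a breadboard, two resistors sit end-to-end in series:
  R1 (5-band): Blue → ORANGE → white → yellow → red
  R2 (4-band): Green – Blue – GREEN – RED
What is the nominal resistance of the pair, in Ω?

11990000 Ω

R1: blue, orange, white → 639; yellow ×10^4 → 6390000 Ω.
R2: green, blue → 56; green ×10^5 → 5600000 Ω.
Series: 6390000 + 5600000 = 11990000 Ω.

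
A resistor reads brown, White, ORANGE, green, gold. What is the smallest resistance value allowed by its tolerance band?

Brown → 1 (first significant figure)
White → 9 (second significant figure)
Orange → 3 (third significant figure)
Green → ×10^5 multiplier
Gold → ±5% tolerance
193 × 100000 = 19300000 Ω
Smallest = 19300000 × (1 − 5/100) = 18335000 Ω.

18335000 Ω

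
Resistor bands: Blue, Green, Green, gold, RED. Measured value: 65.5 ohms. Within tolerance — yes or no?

yes

Blue → 6 (first significant figure)
Green → 5 (second significant figure)
Green → 5 (third significant figure)
Gold → ×0.1 multiplier
Red → ±2% tolerance
655 × 0.1 = 65.5 Ω
Allowed range: 64.19 Ω to 66.81 Ω.
65.5 ohms lies inside that range.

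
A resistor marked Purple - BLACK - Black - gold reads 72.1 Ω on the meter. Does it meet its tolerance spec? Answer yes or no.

Violet → 7 (first significant figure)
Black → 0 (second significant figure)
Black → ×1 multiplier
Gold → ±5% tolerance
70 × 1 = 70 Ω
Allowed range: 66.5 Ω to 73.5 Ω.
72.1 Ω lies inside that range.

yes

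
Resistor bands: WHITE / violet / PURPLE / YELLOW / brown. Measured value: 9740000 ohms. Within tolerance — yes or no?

White → 9 (first significant figure)
Violet → 7 (second significant figure)
Violet → 7 (third significant figure)
Yellow → ×10^4 multiplier
Brown → ±1% tolerance
977 × 10000 = 9770000 Ω
Allowed range: 9672300 Ω to 9867700 Ω.
9740000 ohms lies inside that range.

yes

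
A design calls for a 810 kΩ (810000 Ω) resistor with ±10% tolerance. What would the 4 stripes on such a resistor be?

810000 Ω = 81 × 10^4.
8 → grey
1 → brown
Multiplier 10^4 → yellow.
±10% tolerance → silver.

grey, brown, yellow, silver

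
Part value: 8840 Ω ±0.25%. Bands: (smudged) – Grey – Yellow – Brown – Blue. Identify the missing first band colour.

8840 Ω = 884 × 10^1.
The first band gives digit 8 of the significand, and 8 is grey.

grey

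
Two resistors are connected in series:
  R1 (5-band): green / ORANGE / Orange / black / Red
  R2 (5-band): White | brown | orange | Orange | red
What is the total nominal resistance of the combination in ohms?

913533 Ω

R1: green, orange, orange → 533; black ×1 → 533 Ω.
R2: white, brown, orange → 913; orange ×10^3 → 913000 Ω.
Series: 533 + 913000 = 913533 Ω.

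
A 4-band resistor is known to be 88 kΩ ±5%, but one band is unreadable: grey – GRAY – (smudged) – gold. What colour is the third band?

88000 Ω = 88 × 10^3.
The third band is the multiplier, 10^3, which is orange.

orange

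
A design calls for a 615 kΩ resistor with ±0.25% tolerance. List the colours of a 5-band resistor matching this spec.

615000 Ω = 615 × 10^3.
6 → blue
1 → brown
5 → green
Multiplier 10^3 → orange.
±0.25% tolerance → blue.

blue, brown, green, orange, blue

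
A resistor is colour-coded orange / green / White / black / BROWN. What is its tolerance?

±1%

The last band, brown, is the tolerance band.
Brown corresponds to ±1%.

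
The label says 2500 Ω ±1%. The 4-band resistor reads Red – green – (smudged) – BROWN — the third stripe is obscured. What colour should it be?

2500 Ω = 25 × 10^2.
The third band is the multiplier, 10^2, which is red.

red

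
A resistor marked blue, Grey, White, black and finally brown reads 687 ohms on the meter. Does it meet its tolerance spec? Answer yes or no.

Blue → 6 (first significant figure)
Grey → 8 (second significant figure)
White → 9 (third significant figure)
Black → ×1 multiplier
Brown → ±1% tolerance
689 × 1 = 689 Ω
Allowed range: 682.11 Ω to 695.89 Ω.
687 ohms lies inside that range.

yes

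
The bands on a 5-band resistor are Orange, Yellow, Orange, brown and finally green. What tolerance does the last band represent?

±0.5%

The last band, green, is the tolerance band.
Green corresponds to ±0.5%.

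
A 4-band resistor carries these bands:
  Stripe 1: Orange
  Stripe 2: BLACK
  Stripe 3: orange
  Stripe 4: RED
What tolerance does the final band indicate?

The last band, red, is the tolerance band.
Red corresponds to ±2%.

±2%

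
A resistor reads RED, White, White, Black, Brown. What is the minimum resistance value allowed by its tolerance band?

296.01 Ω

Red → 2 (first significant figure)
White → 9 (second significant figure)
White → 9 (third significant figure)
Black → ×1 multiplier
Brown → ±1% tolerance
299 × 1 = 299 Ω
Minimum = 299 × (1 − 1/100) = 296.01 Ω.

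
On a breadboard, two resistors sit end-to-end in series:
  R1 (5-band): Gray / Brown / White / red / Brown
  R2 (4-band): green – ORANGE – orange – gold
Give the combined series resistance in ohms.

R1: grey, brown, white → 819; red ×10^2 → 81900 Ω.
R2: green, orange → 53; orange ×10^3 → 53000 Ω.
Series: 81900 + 53000 = 134900 Ω.

134900 Ω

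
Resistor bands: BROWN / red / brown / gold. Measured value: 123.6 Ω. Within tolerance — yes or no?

yes

Brown → 1 (first significant figure)
Red → 2 (second significant figure)
Brown → ×10 multiplier
Gold → ±5% tolerance
12 × 10 = 120 Ω
Allowed range: 114 Ω to 126 Ω.
123.6 Ω lies inside that range.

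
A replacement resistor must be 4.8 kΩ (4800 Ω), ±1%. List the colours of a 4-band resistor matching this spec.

yellow, grey, red, brown

4800 Ω = 48 × 10^2.
4 → yellow
8 → grey
Multiplier 10^2 → red.
±1% tolerance → brown.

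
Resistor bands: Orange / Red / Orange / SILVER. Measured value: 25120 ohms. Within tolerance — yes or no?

no

Orange → 3 (first significant figure)
Red → 2 (second significant figure)
Orange → ×10^3 multiplier
Silver → ±10% tolerance
32 × 1000 = 32000 Ω
Allowed range: 28800 Ω to 35200 Ω.
25120 ohms lies outside that range.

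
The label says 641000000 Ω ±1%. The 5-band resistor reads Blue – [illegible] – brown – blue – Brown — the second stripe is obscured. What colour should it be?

yellow

641000000 Ω = 641 × 10^6.
The second band gives digit 4 of the significand, and 4 is yellow.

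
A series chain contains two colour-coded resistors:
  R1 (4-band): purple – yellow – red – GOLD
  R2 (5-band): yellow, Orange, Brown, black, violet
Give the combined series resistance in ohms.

R1: violet, yellow → 74; red ×10^2 → 7400 Ω.
R2: yellow, orange, brown → 431; black ×1 → 431 Ω.
Series: 7400 + 431 = 7831 Ω.

7831 Ω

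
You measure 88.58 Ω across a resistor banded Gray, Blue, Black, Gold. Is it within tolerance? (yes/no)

yes

Grey → 8 (first significant figure)
Blue → 6 (second significant figure)
Black → ×1 multiplier
Gold → ±5% tolerance
86 × 1 = 86 Ω
Allowed range: 81.7 Ω to 90.3 Ω.
88.58 Ω lies inside that range.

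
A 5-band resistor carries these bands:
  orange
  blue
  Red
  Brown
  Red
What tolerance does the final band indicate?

The last band, red, is the tolerance band.
Red corresponds to ±2%.

±2%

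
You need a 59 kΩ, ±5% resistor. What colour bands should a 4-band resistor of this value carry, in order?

59000 Ω = 59 × 10^3.
5 → green
9 → white
Multiplier 10^3 → orange.
±5% tolerance → gold.

green, white, orange, gold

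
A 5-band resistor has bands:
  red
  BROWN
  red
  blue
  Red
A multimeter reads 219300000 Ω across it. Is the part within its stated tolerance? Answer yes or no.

Red → 2 (first significant figure)
Brown → 1 (second significant figure)
Red → 2 (third significant figure)
Blue → ×10^6 multiplier
Red → ±2% tolerance
212 × 1000000 = 212000000 Ω
Allowed range: 207760000 Ω to 216240000 Ω.
219300000 Ω lies outside that range.

no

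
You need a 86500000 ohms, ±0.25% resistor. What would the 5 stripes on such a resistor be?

86500000 Ω = 865 × 10^5.
8 → grey
6 → blue
5 → green
Multiplier 10^5 → green.
±0.25% tolerance → blue.

grey, blue, green, green, blue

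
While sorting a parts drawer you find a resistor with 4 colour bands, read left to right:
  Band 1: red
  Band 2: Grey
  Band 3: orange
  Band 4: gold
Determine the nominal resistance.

Red → 2 (first significant figure)
Grey → 8 (second significant figure)
Orange → ×10^3 multiplier
28 × 1000 = 28000 Ω

28000 Ω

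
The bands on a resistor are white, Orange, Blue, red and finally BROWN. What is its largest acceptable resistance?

White → 9 (first significant figure)
Orange → 3 (second significant figure)
Blue → 6 (third significant figure)
Red → ×10^2 multiplier
Brown → ±1% tolerance
936 × 100 = 93600 Ω
Largest = 93600 × (1 + 1/100) = 94536 Ω.

94536 Ω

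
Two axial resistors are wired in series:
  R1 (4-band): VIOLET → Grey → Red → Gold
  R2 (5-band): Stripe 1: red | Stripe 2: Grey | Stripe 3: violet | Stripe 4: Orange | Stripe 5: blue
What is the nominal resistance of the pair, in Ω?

R1: violet, grey → 78; red ×10^2 → 7800 Ω.
R2: red, grey, violet → 287; orange ×10^3 → 287000 Ω.
Series: 7800 + 287000 = 294800 Ω.

294800 Ω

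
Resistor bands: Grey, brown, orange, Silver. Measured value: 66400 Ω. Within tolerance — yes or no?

Grey → 8 (first significant figure)
Brown → 1 (second significant figure)
Orange → ×10^3 multiplier
Silver → ±10% tolerance
81 × 1000 = 81000 Ω
Allowed range: 72900 Ω to 89100 Ω.
66400 Ω lies outside that range.

no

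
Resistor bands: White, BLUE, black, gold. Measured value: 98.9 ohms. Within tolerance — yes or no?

yes

White → 9 (first significant figure)
Blue → 6 (second significant figure)
Black → ×1 multiplier
Gold → ±5% tolerance
96 × 1 = 96 Ω
Allowed range: 91.2 Ω to 100.8 Ω.
98.9 ohms lies inside that range.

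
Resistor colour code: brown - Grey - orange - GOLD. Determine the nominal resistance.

Brown → 1 (first significant figure)
Grey → 8 (second significant figure)
Orange → ×10^3 multiplier
18 × 1000 = 18000 Ω

18000 Ω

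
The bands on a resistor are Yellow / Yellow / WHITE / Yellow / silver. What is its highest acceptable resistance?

4939000 Ω

Yellow → 4 (first significant figure)
Yellow → 4 (second significant figure)
White → 9 (third significant figure)
Yellow → ×10^4 multiplier
Silver → ±10% tolerance
449 × 10000 = 4490000 Ω
Highest = 4490000 × (1 + 10/100) = 4939000 Ω.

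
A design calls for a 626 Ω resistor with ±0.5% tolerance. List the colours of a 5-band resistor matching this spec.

blue, red, blue, black, green

626 Ω = 626 × 10^0.
6 → blue
2 → red
6 → blue
Multiplier 10^0 → black.
±0.5% tolerance → green.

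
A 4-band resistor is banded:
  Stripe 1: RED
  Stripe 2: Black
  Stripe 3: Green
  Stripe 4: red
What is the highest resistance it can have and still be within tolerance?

2040000 Ω

Red → 2 (first significant figure)
Black → 0 (second significant figure)
Green → ×10^5 multiplier
Red → ±2% tolerance
20 × 100000 = 2000000 Ω
Highest = 2000000 × (1 + 2/100) = 2040000 Ω.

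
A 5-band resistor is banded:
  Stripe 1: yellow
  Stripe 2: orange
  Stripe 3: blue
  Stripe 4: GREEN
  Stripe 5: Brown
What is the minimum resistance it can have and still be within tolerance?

43164000 Ω

Yellow → 4 (first significant figure)
Orange → 3 (second significant figure)
Blue → 6 (third significant figure)
Green → ×10^5 multiplier
Brown → ±1% tolerance
436 × 100000 = 43600000 Ω
Minimum = 43600000 × (1 − 1/100) = 43164000 Ω.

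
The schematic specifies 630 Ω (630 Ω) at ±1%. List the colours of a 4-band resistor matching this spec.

630 Ω = 63 × 10^1.
6 → blue
3 → orange
Multiplier 10^1 → brown.
±1% tolerance → brown.

blue, orange, brown, brown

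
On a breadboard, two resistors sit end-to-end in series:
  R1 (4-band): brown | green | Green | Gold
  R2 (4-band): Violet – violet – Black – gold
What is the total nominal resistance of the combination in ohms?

1500077 Ω

R1: brown, green → 15; green ×10^5 → 1500000 Ω.
R2: violet, violet → 77; black ×1 → 77 Ω.
Series: 1500000 + 77 = 1500077 Ω.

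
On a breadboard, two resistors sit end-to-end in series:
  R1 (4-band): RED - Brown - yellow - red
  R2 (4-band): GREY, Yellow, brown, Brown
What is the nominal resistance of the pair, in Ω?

210840 Ω

R1: red, brown → 21; yellow ×10^4 → 210000 Ω.
R2: grey, yellow → 84; brown ×10 → 840 Ω.
Series: 210000 + 840 = 210840 Ω.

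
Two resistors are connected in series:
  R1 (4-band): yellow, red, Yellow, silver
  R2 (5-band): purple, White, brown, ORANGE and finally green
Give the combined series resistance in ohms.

1211000 Ω

R1: yellow, red → 42; yellow ×10^4 → 420000 Ω.
R2: violet, white, brown → 791; orange ×10^3 → 791000 Ω.
Series: 420000 + 791000 = 1211000 Ω.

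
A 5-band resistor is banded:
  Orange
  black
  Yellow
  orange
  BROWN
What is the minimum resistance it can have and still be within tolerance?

Orange → 3 (first significant figure)
Black → 0 (second significant figure)
Yellow → 4 (third significant figure)
Orange → ×10^3 multiplier
Brown → ±1% tolerance
304 × 1000 = 304000 Ω
Minimum = 304000 × (1 − 1/100) = 300960 Ω.

300960 Ω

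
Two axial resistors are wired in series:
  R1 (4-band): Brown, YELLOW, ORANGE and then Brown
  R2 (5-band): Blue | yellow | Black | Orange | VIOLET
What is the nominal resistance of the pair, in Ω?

R1: brown, yellow → 14; orange ×10^3 → 14000 Ω.
R2: blue, yellow, black → 640; orange ×10^3 → 640000 Ω.
Series: 14000 + 640000 = 654000 Ω.

654000 Ω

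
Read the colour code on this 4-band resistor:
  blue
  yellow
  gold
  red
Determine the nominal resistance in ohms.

6.4 Ω

Blue → 6 (first significant figure)
Yellow → 4 (second significant figure)
Gold → ×0.1 multiplier
64 × 0.1 = 6.4 Ω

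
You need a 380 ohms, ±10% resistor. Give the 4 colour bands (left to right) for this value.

orange, grey, brown, silver

380 Ω = 38 × 10^1.
3 → orange
8 → grey
Multiplier 10^1 → brown.
±10% tolerance → silver.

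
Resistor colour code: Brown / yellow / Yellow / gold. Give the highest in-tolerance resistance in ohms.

Brown → 1 (first significant figure)
Yellow → 4 (second significant figure)
Yellow → ×10^4 multiplier
Gold → ±5% tolerance
14 × 10000 = 140000 Ω
Highest = 140000 × (1 + 5/100) = 147000 Ω.

147000 Ω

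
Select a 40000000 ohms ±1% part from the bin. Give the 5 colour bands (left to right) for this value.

yellow, black, black, green, brown

40000000 Ω = 400 × 10^5.
4 → yellow
0 → black
0 → black
Multiplier 10^5 → green.
±1% tolerance → brown.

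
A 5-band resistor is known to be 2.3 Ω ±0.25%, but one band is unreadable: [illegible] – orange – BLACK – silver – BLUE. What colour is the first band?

red

2.3 Ω = 230 × 10^-2.
The first band gives digit 2 of the significand, and 2 is red.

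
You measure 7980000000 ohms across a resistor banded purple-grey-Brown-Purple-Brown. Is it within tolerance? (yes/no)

Violet → 7 (first significant figure)
Grey → 8 (second significant figure)
Brown → 1 (third significant figure)
Violet → ×10^7 multiplier
Brown → ±1% tolerance
781 × 10000000 = 7810000000 Ω
Allowed range: 7731900000 Ω to 7888100000 Ω.
7980000000 ohms lies outside that range.

no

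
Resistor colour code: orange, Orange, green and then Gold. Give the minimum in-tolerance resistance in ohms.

Orange → 3 (first significant figure)
Orange → 3 (second significant figure)
Green → ×10^5 multiplier
Gold → ±5% tolerance
33 × 100000 = 3300000 Ω
Minimum = 3300000 × (1 − 5/100) = 3135000 Ω.

3135000 Ω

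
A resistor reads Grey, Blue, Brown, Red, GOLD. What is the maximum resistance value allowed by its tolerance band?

90405 Ω

Grey → 8 (first significant figure)
Blue → 6 (second significant figure)
Brown → 1 (third significant figure)
Red → ×10^2 multiplier
Gold → ±5% tolerance
861 × 100 = 86100 Ω
Maximum = 86100 × (1 + 5/100) = 90405 Ω.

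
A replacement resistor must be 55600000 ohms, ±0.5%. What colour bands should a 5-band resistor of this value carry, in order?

55600000 Ω = 556 × 10^5.
5 → green
5 → green
6 → blue
Multiplier 10^5 → green.
±0.5% tolerance → green.

green, green, blue, green, green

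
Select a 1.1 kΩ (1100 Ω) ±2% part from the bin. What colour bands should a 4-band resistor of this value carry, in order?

brown, brown, red, red

1100 Ω = 11 × 10^2.
1 → brown
1 → brown
Multiplier 10^2 → red.
±2% tolerance → red.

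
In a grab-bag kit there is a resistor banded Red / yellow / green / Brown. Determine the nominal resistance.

Red → 2 (first significant figure)
Yellow → 4 (second significant figure)
Green → ×10^5 multiplier
24 × 100000 = 2400000 Ω

2400000 Ω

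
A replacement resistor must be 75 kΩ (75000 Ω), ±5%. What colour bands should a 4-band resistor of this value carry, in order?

75000 Ω = 75 × 10^3.
7 → violet
5 → green
Multiplier 10^3 → orange.
±5% tolerance → gold.

violet, green, orange, gold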